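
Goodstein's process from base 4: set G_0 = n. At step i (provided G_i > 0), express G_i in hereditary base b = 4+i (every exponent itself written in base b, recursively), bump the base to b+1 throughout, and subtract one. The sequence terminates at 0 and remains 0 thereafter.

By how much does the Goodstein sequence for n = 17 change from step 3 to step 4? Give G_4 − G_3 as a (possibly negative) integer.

4

step 0: 17 = 4^2 + 1; sub 5 for 4: 5^2 + 1; = 26; G_1 = 26−1 = 25
step 1: 25 = 5^2; sub 6 for 5: 6^2; = 36; G_2 = 36−1 = 35
step 2: 35 = 5·6 + 5; sub 7 for 6: 5·7 + 5; = 40; G_3 = 40−1 = 39
step 3: 39 = 5·7 + 4; sub 8 for 7: 5·8 + 4; = 44; G_4 = 44−1 = 43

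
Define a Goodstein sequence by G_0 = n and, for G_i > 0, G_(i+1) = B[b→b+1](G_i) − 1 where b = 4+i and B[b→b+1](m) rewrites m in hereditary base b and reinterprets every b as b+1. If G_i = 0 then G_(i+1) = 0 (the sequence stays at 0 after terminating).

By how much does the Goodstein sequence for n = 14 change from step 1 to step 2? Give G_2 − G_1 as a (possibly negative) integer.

2

(0) 14|_4 = 3·4 + 2 ↦ 3·5 + 2|_5 = 17 ⇒ 16
(1) 16|_5 = 3·5 + 1 ↦ 3·6 + 1|_6 = 19 ⇒ 18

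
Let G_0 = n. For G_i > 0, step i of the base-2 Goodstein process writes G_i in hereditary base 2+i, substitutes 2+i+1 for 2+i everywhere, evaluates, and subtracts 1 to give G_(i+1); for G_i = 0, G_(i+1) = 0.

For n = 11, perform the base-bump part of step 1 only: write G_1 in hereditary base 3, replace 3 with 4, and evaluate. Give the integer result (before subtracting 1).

1028

i=0: 11 = 2^(2 + 1) + 2 + 1 (b=2); 2→3: 3^(3 + 1) + 3 + 1 = 85; 85−1 = 84
i=1: 84 = 3^(3 + 1) + 3 (b=3); 3→4: 4^(4 + 1) + 4 = 1028; 1028−1 = 1027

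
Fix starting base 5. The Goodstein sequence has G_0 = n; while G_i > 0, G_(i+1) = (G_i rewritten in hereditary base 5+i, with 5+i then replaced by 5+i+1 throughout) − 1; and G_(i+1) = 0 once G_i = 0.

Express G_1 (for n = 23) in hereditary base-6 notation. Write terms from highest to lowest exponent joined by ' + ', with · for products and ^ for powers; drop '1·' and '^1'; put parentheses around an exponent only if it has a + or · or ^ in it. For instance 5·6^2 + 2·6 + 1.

4·6 + 2

G_0=23  [base 5] 4·5 + 3  →[5↦6]→  4·6 + 3 = 27  −1 ⇒ G_1=26
G_1=26  [base 6] 4·6 + 2  →[6↦7]→  4·7 + 2 = 30  −1 ⇒ G_2=29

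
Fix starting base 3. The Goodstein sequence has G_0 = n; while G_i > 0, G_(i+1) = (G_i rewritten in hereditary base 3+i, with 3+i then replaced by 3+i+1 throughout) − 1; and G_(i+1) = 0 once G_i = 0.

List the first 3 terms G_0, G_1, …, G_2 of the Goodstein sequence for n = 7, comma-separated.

G_0=7  [base 3] 2·3 + 1  →[3↦4]→  2·4 + 1 = 9  −1 ⇒ G_1=8
G_1=8  [base 4] 2·4  →[4↦5]→  2·5 = 10  −1 ⇒ G_2=9

7, 8, 9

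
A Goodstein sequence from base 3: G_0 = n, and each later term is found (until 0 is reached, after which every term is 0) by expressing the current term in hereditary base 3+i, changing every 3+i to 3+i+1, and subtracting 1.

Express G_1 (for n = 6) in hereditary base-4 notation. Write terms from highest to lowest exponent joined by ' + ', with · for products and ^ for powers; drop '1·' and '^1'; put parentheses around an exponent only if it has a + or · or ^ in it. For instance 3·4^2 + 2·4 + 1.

4 + 3

G_0=6  [base 3] 2·3  →[3↦4]→  2·4 = 8  −1 ⇒ G_1=7
G_1=7  [base 4] 4 + 3  →[4↦5]→  5 + 3 = 8  −1 ⇒ G_2=7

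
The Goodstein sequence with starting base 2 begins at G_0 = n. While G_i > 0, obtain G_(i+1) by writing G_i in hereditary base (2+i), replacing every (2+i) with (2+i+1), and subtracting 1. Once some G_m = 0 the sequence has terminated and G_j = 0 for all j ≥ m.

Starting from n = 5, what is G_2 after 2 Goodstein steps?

255

step 0: 5 = 2^2 + 1; sub 3 for 2: 3^3 + 1; = 28; G_1 = 28−1 = 27
step 1: 27 = 3^3; sub 4 for 3: 4^4; = 256; G_2 = 256−1 = 255
step 2: 255 = 3·4^3 + 3·4^2 + 3·4 + 3; sub 5 for 4: 3·5^3 + 3·5^2 + 3·5 + 3; = 468; G_3 = 468−1 = 467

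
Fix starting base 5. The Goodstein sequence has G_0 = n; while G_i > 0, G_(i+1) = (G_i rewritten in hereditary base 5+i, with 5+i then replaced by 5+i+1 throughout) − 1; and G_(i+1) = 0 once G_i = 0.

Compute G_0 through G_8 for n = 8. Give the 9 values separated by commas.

8, 8, 8, 8, 8, 7, 6, 5, 4

G_0 = 8. HB_5(8) = 5 + 3. Bump = 9. G_1 = 8.
G_1 = 8. HB_6(8) = 6 + 2. Bump = 9. G_2 = 8.
G_2 = 8. HB_7(8) = 7 + 1. Bump = 9. G_3 = 8.
G_3 = 8. HB_8(8) = 8. Bump = 9. G_4 = 8.
G_4 = 8. HB_9(8) = 8. Bump = 8. G_5 = 7.
G_5 = 7. HB_10(7) = 7. Bump = 7. G_6 = 6.
G_6 = 6. HB_11(6) = 6. Bump = 6. G_7 = 5.
G_7 = 5. HB_12(5) = 5. Bump = 5. G_8 = 4.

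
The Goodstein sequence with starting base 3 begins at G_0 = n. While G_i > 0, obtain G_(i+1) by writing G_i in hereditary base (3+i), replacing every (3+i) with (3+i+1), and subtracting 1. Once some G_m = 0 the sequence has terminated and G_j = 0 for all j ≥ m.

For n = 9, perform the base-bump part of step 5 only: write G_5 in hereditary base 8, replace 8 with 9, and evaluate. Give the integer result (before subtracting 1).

25

[0] 9 ≡ 3^2 (base 3). Lift 4: 16. −1: 15.
[1] 15 ≡ 3·4 + 3 (base 4). Lift 5: 18. −1: 17.
[2] 17 ≡ 3·5 + 2 (base 5). Lift 6: 20. −1: 19.
[3] 19 ≡ 3·6 + 1 (base 6). Lift 7: 22. −1: 21.
[4] 21 ≡ 3·7 (base 7). Lift 8: 24. −1: 23.
[5] 23 ≡ 2·8 + 7 (base 8). Lift 9: 25. −1: 24.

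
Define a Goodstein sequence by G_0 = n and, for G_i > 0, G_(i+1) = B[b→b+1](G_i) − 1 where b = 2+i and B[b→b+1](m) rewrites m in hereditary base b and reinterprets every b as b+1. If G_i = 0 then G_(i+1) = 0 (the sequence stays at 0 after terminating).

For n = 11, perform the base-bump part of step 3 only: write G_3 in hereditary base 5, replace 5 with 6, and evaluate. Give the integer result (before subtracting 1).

279938

step 0: 11 = 2^(2 + 1) + 2 + 1; sub 3 for 2: 3^(3 + 1) + 3 + 1; = 85; G_1 = 85−1 = 84
step 1: 84 = 3^(3 + 1) + 3; sub 4 for 3: 4^(4 + 1) + 4; = 1028; G_2 = 1028−1 = 1027
step 2: 1027 = 4^(4 + 1) + 3; sub 5 for 4: 5^(5 + 1) + 3; = 15628; G_3 = 15628−1 = 15627
step 3: 15627 = 5^(5 + 1) + 2; sub 6 for 5: 6^(6 + 1) + 2; = 279938; G_4 = 279938−1 = 279937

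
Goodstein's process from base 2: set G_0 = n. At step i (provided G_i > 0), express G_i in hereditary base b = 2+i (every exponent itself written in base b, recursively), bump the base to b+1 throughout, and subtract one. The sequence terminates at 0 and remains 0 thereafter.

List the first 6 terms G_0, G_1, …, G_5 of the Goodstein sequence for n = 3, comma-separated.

3 —HB2→ 2 + 1 —bump→ 3 + 1 = 4 —(−1)→ 3
3 —HB3→ 3 —bump→ 4 = 4 —(−1)→ 3
3 —HB4→ 3 —bump→ 3 = 3 —(−1)→ 2
2 —HB5→ 2 —bump→ 2 = 2 —(−1)→ 1
1 —HB6→ 1 —bump→ 1 = 1 —(−1)→ 0

3, 3, 3, 2, 1, 0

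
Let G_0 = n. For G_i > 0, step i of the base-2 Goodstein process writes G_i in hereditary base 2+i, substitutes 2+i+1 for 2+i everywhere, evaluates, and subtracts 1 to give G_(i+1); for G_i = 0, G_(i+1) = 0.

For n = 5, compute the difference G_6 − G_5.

554

(0) 5|_2 = 2^2 + 1 ↦ 3^3 + 1|_3 = 28 ⇒ 27
(1) 27|_3 = 3^3 ↦ 4^4|_4 = 256 ⇒ 255
(2) 255|_4 = 3·4^3 + 3·4^2 + 3·4 + 3 ↦ 3·5^3 + 3·5^2 + 3·5 + 3|_5 = 468 ⇒ 467
(3) 467|_5 = 3·5^3 + 3·5^2 + 3·5 + 2 ↦ 3·6^3 + 3·6^2 + 3·6 + 2|_6 = 776 ⇒ 775
(4) 775|_6 = 3·6^3 + 3·6^2 + 3·6 + 1 ↦ 3·7^3 + 3·7^2 + 3·7 + 1|_7 = 1198 ⇒ 1197
(5) 1197|_7 = 3·7^3 + 3·7^2 + 3·7 ↦ 3·8^3 + 3·8^2 + 3·8|_8 = 1752 ⇒ 1751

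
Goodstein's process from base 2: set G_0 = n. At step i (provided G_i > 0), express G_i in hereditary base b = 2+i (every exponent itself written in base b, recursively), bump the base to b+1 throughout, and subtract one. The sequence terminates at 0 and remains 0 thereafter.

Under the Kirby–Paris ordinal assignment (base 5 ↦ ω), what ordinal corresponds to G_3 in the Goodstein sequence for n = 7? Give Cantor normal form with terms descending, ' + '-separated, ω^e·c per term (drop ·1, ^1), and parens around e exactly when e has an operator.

ω^ω + 2

[0] 7 ≡ 2^2 + 2 + 1 (base 2). Lift 3: 31. −1: 30.
[1] 30 ≡ 3^3 + 3 (base 3). Lift 4: 260. −1: 259.
[2] 259 ≡ 4^4 + 3 (base 4). Lift 5: 3128. −1: 3127.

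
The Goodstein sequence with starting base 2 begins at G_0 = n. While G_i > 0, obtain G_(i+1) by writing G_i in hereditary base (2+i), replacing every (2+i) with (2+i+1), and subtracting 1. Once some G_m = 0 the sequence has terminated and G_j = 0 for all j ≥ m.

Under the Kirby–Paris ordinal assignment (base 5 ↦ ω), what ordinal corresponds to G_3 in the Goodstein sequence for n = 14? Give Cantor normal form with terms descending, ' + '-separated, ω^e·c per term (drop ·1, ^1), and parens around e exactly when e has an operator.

14 —HB2→ 2^(2 + 1) + 2^2 + 2 —bump→ 3^(3 + 1) + 3^3 + 3 = 111 —(−1)→ 110
110 —HB3→ 3^(3 + 1) + 3^3 + 2 —bump→ 4^(4 + 1) + 4^4 + 2 = 1282 —(−1)→ 1281
1281 —HB4→ 4^(4 + 1) + 4^4 + 1 —bump→ 5^(5 + 1) + 5^5 + 1 = 18751 —(−1)→ 18750
18750 —HB5→ 5^(5 + 1) + 5^5 —bump→ 6^(6 + 1) + 6^6 = 326592 —(−1)→ 326591

ω^(ω + 1) + ω^ω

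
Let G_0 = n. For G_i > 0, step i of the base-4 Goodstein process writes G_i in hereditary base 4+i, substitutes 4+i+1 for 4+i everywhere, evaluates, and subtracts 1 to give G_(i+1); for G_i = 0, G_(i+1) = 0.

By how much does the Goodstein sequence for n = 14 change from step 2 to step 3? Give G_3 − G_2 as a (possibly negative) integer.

[0] 14 ≡ 3·4 + 2 (base 4). Lift 5: 17. −1: 16.
[1] 16 ≡ 3·5 + 1 (base 5). Lift 6: 19. −1: 18.
[2] 18 ≡ 3·6 (base 6). Lift 7: 21. −1: 20.

2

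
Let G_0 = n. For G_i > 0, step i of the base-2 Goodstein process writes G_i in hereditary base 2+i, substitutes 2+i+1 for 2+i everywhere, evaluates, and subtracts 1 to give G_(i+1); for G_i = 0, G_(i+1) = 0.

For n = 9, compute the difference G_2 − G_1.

G_0=9  [base 2] 2^(2 + 1) + 1  →[2↦3]→  3^(3 + 1) + 1 = 82  −1 ⇒ G_1=81
G_1=81  [base 3] 3^(3 + 1)  →[3↦4]→  4^(4 + 1) = 1024  −1 ⇒ G_2=1023

942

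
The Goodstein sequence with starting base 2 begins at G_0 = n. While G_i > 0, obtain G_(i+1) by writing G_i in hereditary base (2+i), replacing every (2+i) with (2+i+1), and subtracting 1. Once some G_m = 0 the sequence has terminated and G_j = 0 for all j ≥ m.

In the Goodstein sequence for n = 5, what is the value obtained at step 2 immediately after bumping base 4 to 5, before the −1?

G_0 = 5. HB_2(5) = 2^2 + 1. Bump = 28. G_1 = 27.
G_1 = 27. HB_3(27) = 3^3. Bump = 256. G_2 = 255.

468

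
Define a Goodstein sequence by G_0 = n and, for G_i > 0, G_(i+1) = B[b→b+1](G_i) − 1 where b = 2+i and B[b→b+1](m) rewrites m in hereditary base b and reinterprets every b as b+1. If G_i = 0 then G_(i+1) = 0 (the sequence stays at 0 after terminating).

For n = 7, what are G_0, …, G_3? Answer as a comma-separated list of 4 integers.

7 —HB2→ 2^2 + 2 + 1 —bump→ 3^3 + 3 + 1 = 31 —(−1)→ 30
30 —HB3→ 3^3 + 3 —bump→ 4^4 + 4 = 260 —(−1)→ 259
259 —HB4→ 4^4 + 3 —bump→ 5^5 + 3 = 3128 —(−1)→ 3127

7, 30, 259, 3127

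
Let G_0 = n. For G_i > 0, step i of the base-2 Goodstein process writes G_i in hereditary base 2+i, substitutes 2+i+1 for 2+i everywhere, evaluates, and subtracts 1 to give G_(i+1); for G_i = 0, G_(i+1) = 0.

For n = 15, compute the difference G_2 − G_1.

1172

(0) 15|_2 = 2^(2 + 1) + 2^2 + 2 + 1 ↦ 3^(3 + 1) + 3^3 + 3 + 1|_3 = 112 ⇒ 111
(1) 111|_3 = 3^(3 + 1) + 3^3 + 3 ↦ 4^(4 + 1) + 4^4 + 4|_4 = 1284 ⇒ 1283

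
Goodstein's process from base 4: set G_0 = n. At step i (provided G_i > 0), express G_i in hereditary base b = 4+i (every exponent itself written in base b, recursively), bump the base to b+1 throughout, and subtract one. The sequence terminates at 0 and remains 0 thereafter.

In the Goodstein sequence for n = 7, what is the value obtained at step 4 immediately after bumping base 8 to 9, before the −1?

base 4: 7 = 4 + 3; at 5: 5 + 3 = 8; next = 7
base 5: 7 = 5 + 2; at 6: 6 + 2 = 8; next = 7
base 6: 7 = 6 + 1; at 7: 7 + 1 = 8; next = 7
base 7: 7 = 7; at 8: 8 = 8; next = 7

7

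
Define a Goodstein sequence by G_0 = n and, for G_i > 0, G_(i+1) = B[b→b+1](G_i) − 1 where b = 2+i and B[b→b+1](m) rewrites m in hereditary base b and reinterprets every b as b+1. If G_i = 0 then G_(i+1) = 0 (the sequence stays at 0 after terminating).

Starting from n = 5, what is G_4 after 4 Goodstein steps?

[0] 5 ≡ 2^2 + 1 (base 2). Lift 3: 28. −1: 27.
[1] 27 ≡ 3^3 (base 3). Lift 4: 256. −1: 255.
[2] 255 ≡ 3·4^3 + 3·4^2 + 3·4 + 3 (base 4). Lift 5: 468. −1: 467.
[3] 467 ≡ 3·5^3 + 3·5^2 + 3·5 + 2 (base 5). Lift 6: 776. −1: 775.
[4] 775 ≡ 3·6^3 + 3·6^2 + 3·6 + 1 (base 6). Lift 7: 1198. −1: 1197.

775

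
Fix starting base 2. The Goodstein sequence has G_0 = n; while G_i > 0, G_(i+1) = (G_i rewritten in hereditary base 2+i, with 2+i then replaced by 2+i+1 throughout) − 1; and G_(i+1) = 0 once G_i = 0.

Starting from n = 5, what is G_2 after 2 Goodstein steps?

[0] 5 ≡ 2^2 + 1 (base 2). Lift 3: 28. −1: 27.
[1] 27 ≡ 3^3 (base 3). Lift 4: 256. −1: 255.
[2] 255 ≡ 3·4^3 + 3·4^2 + 3·4 + 3 (base 4). Lift 5: 468. −1: 467.

255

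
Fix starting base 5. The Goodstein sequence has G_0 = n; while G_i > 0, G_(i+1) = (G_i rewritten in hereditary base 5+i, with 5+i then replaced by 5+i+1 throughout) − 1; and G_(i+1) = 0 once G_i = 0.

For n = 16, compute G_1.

18

(0) 16|_5 = 3·5 + 1 ↦ 3·6 + 1|_6 = 19 ⇒ 18
(1) 18|_6 = 3·6 ↦ 3·7|_7 = 21 ⇒ 20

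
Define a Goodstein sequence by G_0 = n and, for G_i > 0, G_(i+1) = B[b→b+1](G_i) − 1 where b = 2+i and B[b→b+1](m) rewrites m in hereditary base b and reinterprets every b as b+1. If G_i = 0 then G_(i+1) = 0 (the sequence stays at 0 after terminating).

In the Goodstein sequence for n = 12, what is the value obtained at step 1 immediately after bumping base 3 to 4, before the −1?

1066

[0] 12 ≡ 2^(2 + 1) + 2^2 (base 2). Lift 3: 108. −1: 107.
[1] 107 ≡ 3^(3 + 1) + 2·3^2 + 2·3 + 2 (base 3). Lift 4: 1066. −1: 1065.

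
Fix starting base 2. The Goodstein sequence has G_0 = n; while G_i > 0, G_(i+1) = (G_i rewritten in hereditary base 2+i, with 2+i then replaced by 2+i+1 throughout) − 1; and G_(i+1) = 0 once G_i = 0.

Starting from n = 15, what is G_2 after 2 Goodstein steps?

1283

(0) 15|_2 = 2^(2 + 1) + 2^2 + 2 + 1 ↦ 3^(3 + 1) + 3^3 + 3 + 1|_3 = 112 ⇒ 111
(1) 111|_3 = 3^(3 + 1) + 3^3 + 3 ↦ 4^(4 + 1) + 4^4 + 4|_4 = 1284 ⇒ 1283
(2) 1283|_4 = 4^(4 + 1) + 4^4 + 3 ↦ 5^(5 + 1) + 5^5 + 3|_5 = 18753 ⇒ 18752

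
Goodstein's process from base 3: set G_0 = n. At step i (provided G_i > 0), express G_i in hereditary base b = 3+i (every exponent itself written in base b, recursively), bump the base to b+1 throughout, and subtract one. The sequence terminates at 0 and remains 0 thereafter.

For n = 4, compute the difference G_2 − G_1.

0

base 3: 4 = 3 + 1; at 4: 4 + 1 = 5; next = 4
base 4: 4 = 4; at 5: 5 = 5; next = 4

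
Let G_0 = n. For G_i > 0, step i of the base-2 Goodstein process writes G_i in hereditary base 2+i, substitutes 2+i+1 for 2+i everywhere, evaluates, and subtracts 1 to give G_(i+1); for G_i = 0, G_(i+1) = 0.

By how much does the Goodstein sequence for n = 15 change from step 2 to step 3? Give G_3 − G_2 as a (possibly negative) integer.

i=0: 15 = 2^(2 + 1) + 2^2 + 2 + 1 (b=2); 2→3: 3^(3 + 1) + 3^3 + 3 + 1 = 112; 112−1 = 111
i=1: 111 = 3^(3 + 1) + 3^3 + 3 (b=3); 3→4: 4^(4 + 1) + 4^4 + 4 = 1284; 1284−1 = 1283
i=2: 1283 = 4^(4 + 1) + 4^4 + 3 (b=4); 4→5: 5^(5 + 1) + 5^5 + 3 = 18753; 18753−1 = 18752

17469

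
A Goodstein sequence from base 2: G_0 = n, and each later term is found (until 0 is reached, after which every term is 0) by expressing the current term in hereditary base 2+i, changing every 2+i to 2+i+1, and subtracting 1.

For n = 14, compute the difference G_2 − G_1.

1171

step 0: 14 = 2^(2 + 1) + 2^2 + 2; sub 3 for 2: 3^(3 + 1) + 3^3 + 3; = 111; G_1 = 111−1 = 110
step 1: 110 = 3^(3 + 1) + 3^3 + 2; sub 4 for 3: 4^(4 + 1) + 4^4 + 2; = 1282; G_2 = 1282−1 = 1281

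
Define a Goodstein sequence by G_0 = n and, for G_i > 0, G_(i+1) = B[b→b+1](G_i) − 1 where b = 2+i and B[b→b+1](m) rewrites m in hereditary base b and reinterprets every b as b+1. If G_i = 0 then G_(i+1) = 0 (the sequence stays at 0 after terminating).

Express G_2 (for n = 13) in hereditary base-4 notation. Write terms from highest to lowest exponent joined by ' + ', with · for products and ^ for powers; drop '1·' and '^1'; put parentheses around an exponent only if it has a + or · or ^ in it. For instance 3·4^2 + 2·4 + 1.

13 —HB2→ 2^(2 + 1) + 2^2 + 1 —bump→ 3^(3 + 1) + 3^3 + 1 = 109 —(−1)→ 108
108 —HB3→ 3^(3 + 1) + 3^3 —bump→ 4^(4 + 1) + 4^4 = 1280 —(−1)→ 1279
1279 —HB4→ 4^(4 + 1) + 3·4^3 + 3·4^2 + 3·4 + 3 —bump→ 5^(5 + 1) + 3·5^3 + 3·5^2 + 3·5 + 3 = 16093 —(−1)→ 16092

4^(4 + 1) + 3·4^3 + 3·4^2 + 3·4 + 3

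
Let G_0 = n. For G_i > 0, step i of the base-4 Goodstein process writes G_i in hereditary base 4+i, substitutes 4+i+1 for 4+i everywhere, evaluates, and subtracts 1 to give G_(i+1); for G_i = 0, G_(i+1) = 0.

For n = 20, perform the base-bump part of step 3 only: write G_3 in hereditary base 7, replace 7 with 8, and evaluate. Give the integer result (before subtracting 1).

66

G_0 = 20. HB_4(20) = 4^2 + 4. Bump = 30. G_1 = 29.
G_1 = 29. HB_5(29) = 5^2 + 4. Bump = 40. G_2 = 39.
G_2 = 39. HB_6(39) = 6^2 + 3. Bump = 52. G_3 = 51.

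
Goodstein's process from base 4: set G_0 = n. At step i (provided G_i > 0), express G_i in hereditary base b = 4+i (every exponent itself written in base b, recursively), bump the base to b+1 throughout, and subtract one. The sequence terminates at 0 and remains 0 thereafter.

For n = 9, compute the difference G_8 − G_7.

0

G_0 = 9. HB_4(9) = 2·4 + 1. Bump = 11. G_1 = 10.
G_1 = 10. HB_5(10) = 2·5. Bump = 12. G_2 = 11.
G_2 = 11. HB_6(11) = 6 + 5. Bump = 12. G_3 = 11.
G_3 = 11. HB_7(11) = 7 + 4. Bump = 12. G_4 = 11.
G_4 = 11. HB_8(11) = 8 + 3. Bump = 12. G_5 = 11.
G_5 = 11. HB_9(11) = 9 + 2. Bump = 12. G_6 = 11.
G_6 = 11. HB_10(11) = 10 + 1. Bump = 12. G_7 = 11.
G_7 = 11. HB_11(11) = 11. Bump = 12. G_8 = 11.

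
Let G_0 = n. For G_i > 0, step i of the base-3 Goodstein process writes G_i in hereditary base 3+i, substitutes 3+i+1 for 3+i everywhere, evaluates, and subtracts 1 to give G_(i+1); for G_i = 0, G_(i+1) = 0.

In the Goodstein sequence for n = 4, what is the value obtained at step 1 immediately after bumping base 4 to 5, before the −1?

5

step 0: 4 = 3 + 1; sub 4 for 3: 4 + 1; = 5; G_1 = 5−1 = 4
step 1: 4 = 4; sub 5 for 4: 5; = 5; G_2 = 5−1 = 4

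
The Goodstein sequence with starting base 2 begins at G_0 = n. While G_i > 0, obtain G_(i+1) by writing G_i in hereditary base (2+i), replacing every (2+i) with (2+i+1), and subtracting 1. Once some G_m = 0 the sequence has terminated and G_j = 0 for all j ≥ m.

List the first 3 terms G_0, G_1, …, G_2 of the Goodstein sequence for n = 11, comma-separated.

step 0: 11 = 2^(2 + 1) + 2 + 1; sub 3 for 2: 3^(3 + 1) + 3 + 1; = 85; G_1 = 85−1 = 84
step 1: 84 = 3^(3 + 1) + 3; sub 4 for 3: 4^(4 + 1) + 4; = 1028; G_2 = 1028−1 = 1027

11, 84, 1027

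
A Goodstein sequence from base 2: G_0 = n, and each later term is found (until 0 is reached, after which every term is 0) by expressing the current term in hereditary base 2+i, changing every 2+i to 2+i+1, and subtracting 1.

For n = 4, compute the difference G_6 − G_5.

step 0: 4 = 2^2; sub 3 for 2: 3^3; = 27; G_1 = 27−1 = 26
step 1: 26 = 2·3^2 + 2·3 + 2; sub 4 for 3: 2·4^2 + 2·4 + 2; = 42; G_2 = 42−1 = 41
step 2: 41 = 2·4^2 + 2·4 + 1; sub 5 for 4: 2·5^2 + 2·5 + 1; = 61; G_3 = 61−1 = 60
step 3: 60 = 2·5^2 + 2·5; sub 6 for 5: 2·6^2 + 2·6; = 84; G_4 = 84−1 = 83
step 4: 83 = 2·6^2 + 6 + 5; sub 7 for 6: 2·7^2 + 7 + 5; = 110; G_5 = 110−1 = 109
step 5: 109 = 2·7^2 + 7 + 4; sub 8 for 7: 2·8^2 + 8 + 4; = 140; G_6 = 140−1 = 139

30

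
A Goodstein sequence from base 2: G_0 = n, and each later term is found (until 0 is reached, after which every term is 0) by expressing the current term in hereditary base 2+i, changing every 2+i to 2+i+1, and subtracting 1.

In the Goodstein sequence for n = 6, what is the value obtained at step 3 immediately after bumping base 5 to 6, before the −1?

(0) 6|_2 = 2^2 + 2 ↦ 3^3 + 3|_3 = 30 ⇒ 29
(1) 29|_3 = 3^3 + 2 ↦ 4^4 + 2|_4 = 258 ⇒ 257
(2) 257|_4 = 4^4 + 1 ↦ 5^5 + 1|_5 = 3126 ⇒ 3125
(3) 3125|_5 = 5^5 ↦ 6^6|_6 = 46656 ⇒ 46655

46656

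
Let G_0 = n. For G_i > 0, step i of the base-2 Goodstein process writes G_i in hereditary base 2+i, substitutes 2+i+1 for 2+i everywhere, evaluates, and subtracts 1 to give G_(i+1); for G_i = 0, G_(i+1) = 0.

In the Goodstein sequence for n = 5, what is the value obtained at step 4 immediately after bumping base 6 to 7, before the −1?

G_0 = 5. HB_2(5) = 2^2 + 1. Bump = 28. G_1 = 27.
G_1 = 27. HB_3(27) = 3^3. Bump = 256. G_2 = 255.
G_2 = 255. HB_4(255) = 3·4^3 + 3·4^2 + 3·4 + 3. Bump = 468. G_3 = 467.
G_3 = 467. HB_5(467) = 3·5^3 + 3·5^2 + 3·5 + 2. Bump = 776. G_4 = 775.
G_4 = 775. HB_6(775) = 3·6^3 + 3·6^2 + 3·6 + 1. Bump = 1198. G_5 = 1197.

1198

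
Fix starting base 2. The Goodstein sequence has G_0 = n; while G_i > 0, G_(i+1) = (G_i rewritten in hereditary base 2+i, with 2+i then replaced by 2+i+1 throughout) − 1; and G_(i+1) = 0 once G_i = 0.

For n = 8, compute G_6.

base 2: 8 = 2^(2 + 1); at 3: 3^(3 + 1) = 81; next = 80
base 3: 80 = 2·3^3 + 2·3^2 + 2·3 + 2; at 4: 2·4^4 + 2·4^2 + 2·4 + 2 = 554; next = 553
base 4: 553 = 2·4^4 + 2·4^2 + 2·4 + 1; at 5: 2·5^5 + 2·5^2 + 2·5 + 1 = 6311; next = 6310
base 5: 6310 = 2·5^5 + 2·5^2 + 2·5; at 6: 2·6^6 + 2·6^2 + 2·6 = 93396; next = 93395
base 6: 93395 = 2·6^6 + 2·6^2 + 6 + 5; at 7: 2·7^7 + 2·7^2 + 7 + 5 = 1647196; next = 1647195
base 7: 1647195 = 2·7^7 + 2·7^2 + 7 + 4; at 8: 2·8^8 + 2·8^2 + 8 + 4 = 33554572; next = 33554571
base 8: 33554571 = 2·8^8 + 2·8^2 + 8 + 3; at 9: 2·9^9 + 2·9^2 + 9 + 3 = 774841152; next = 774841151

33554571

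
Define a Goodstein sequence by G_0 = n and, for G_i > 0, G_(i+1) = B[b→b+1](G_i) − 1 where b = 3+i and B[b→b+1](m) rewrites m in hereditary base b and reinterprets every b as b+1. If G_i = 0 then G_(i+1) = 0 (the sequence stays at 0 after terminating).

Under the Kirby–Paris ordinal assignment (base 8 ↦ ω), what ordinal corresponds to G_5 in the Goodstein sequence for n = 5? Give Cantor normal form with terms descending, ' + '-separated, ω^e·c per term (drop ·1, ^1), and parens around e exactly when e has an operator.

3

base 3: 5 = 3 + 2; at 4: 4 + 2 = 6; next = 5
base 4: 5 = 4 + 1; at 5: 5 + 1 = 6; next = 5
base 5: 5 = 5; at 6: 6 = 6; next = 5
base 6: 5 = 5; at 7: 5 = 5; next = 4
base 7: 4 = 4; at 8: 4 = 4; next = 3
base 8: 3 = 3; at 9: 3 = 3; next = 2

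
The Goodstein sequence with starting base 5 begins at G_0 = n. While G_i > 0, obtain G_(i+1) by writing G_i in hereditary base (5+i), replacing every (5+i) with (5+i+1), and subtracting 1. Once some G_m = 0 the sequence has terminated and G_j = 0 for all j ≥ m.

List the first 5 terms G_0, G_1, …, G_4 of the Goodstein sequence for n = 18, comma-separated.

18, 20, 22, 24, 26

(0) 18|_5 = 3·5 + 3 ↦ 3·6 + 3|_6 = 21 ⇒ 20
(1) 20|_6 = 3·6 + 2 ↦ 3·7 + 2|_7 = 23 ⇒ 22
(2) 22|_7 = 3·7 + 1 ↦ 3·8 + 1|_8 = 25 ⇒ 24
(3) 24|_8 = 3·8 ↦ 3·9|_9 = 27 ⇒ 26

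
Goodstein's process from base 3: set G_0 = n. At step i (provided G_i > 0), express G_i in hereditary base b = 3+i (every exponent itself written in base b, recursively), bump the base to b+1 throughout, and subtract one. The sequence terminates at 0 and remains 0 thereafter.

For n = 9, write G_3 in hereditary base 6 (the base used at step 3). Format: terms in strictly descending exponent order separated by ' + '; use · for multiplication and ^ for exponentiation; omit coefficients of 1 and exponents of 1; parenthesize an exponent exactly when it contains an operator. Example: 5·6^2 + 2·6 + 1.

3·6 + 1

G_0 = 9. HB_3(9) = 3^2. Bump = 16. G_1 = 15.
G_1 = 15. HB_4(15) = 3·4 + 3. Bump = 18. G_2 = 17.
G_2 = 17. HB_5(17) = 3·5 + 2. Bump = 20. G_3 = 19.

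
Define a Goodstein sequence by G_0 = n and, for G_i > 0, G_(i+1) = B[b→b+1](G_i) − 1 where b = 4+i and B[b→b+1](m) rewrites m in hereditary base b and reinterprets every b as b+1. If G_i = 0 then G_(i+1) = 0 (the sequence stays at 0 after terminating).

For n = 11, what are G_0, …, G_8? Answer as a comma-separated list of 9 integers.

11, 12, 13, 14, 15, 15, 15, 15, 15

[0] 11 ≡ 2·4 + 3 (base 4). Lift 5: 13. −1: 12.
[1] 12 ≡ 2·5 + 2 (base 5). Lift 6: 14. −1: 13.
[2] 13 ≡ 2·6 + 1 (base 6). Lift 7: 15. −1: 14.
[3] 14 ≡ 2·7 (base 7). Lift 8: 16. −1: 15.
[4] 15 ≡ 8 + 7 (base 8). Lift 9: 16. −1: 15.
[5] 15 ≡ 9 + 6 (base 9). Lift 10: 16. −1: 15.
[6] 15 ≡ 10 + 5 (base 10). Lift 11: 16. −1: 15.
[7] 15 ≡ 11 + 4 (base 11). Lift 12: 16. −1: 15.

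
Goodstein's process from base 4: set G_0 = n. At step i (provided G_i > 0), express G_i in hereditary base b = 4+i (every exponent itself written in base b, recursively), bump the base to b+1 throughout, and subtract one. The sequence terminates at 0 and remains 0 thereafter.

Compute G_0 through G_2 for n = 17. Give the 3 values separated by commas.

step 0: 17 = 4^2 + 1; sub 5 for 4: 5^2 + 1; = 26; G_1 = 26−1 = 25
step 1: 25 = 5^2; sub 6 for 5: 6^2; = 36; G_2 = 36−1 = 35

17, 25, 35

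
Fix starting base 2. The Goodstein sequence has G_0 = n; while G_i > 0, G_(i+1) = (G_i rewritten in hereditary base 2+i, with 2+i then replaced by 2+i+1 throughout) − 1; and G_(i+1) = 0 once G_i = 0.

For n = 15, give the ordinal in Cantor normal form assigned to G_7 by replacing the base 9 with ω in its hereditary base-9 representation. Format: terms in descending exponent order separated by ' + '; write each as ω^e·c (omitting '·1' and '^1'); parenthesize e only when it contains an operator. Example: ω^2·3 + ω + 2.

15 —HB2→ 2^(2 + 1) + 2^2 + 2 + 1 —bump→ 3^(3 + 1) + 3^3 + 3 + 1 = 112 —(−1)→ 111
111 —HB3→ 3^(3 + 1) + 3^3 + 3 —bump→ 4^(4 + 1) + 4^4 + 4 = 1284 —(−1)→ 1283
1283 —HB4→ 4^(4 + 1) + 4^4 + 3 —bump→ 5^(5 + 1) + 5^5 + 3 = 18753 —(−1)→ 18752
18752 —HB5→ 5^(5 + 1) + 5^5 + 2 —bump→ 6^(6 + 1) + 6^6 + 2 = 326594 —(−1)→ 326593
326593 —HB6→ 6^(6 + 1) + 6^6 + 1 —bump→ 7^(7 + 1) + 7^7 + 1 = 6588345 —(−1)→ 6588344
6588344 —HB7→ 7^(7 + 1) + 7^7 —bump→ 8^(8 + 1) + 8^8 = 150994944 —(−1)→ 150994943
150994943 —HB8→ 8^(8 + 1) + 7·8^7 + 7·8^6 + 7·8^5 + 7·8^4 + 7·8^3 + 7·8^2 + 7·8 + 7 —bump→ 9^(9 + 1) + 7·9^7 + 7·9^6 + 7·9^5 + 7·9^4 + 7·9^3 + 7·9^2 + 7·9 + 7 = 3524450281 —(−1)→ 3524450280

ω^(ω + 1) + ω^7·7 + ω^6·7 + ω^5·7 + ω^4·7 + ω^3·7 + ω^2·7 + ω·7 + 6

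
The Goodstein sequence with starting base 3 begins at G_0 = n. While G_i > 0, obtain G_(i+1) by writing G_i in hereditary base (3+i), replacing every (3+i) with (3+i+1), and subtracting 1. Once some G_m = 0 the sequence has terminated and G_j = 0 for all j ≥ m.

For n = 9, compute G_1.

(0) 9|_3 = 3^2 ↦ 4^2|_4 = 16 ⇒ 15
(1) 15|_4 = 3·4 + 3 ↦ 3·5 + 3|_5 = 18 ⇒ 17

15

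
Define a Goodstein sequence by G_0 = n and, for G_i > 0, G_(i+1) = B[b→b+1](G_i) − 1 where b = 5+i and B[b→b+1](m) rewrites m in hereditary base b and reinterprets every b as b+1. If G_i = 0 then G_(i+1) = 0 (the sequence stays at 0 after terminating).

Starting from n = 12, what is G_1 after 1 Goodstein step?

(0) 12|_5 = 2·5 + 2 ↦ 2·6 + 2|_6 = 14 ⇒ 13
(1) 13|_6 = 2·6 + 1 ↦ 2·7 + 1|_7 = 15 ⇒ 14

13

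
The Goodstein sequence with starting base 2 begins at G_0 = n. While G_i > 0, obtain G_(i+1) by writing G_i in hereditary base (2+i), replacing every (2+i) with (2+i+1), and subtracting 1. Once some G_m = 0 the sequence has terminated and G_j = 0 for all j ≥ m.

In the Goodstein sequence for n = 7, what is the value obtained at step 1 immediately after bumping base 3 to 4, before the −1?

G_0 = 7. HB_2(7) = 2^2 + 2 + 1. Bump = 31. G_1 = 30.
G_1 = 30. HB_3(30) = 3^3 + 3. Bump = 260. G_2 = 259.

260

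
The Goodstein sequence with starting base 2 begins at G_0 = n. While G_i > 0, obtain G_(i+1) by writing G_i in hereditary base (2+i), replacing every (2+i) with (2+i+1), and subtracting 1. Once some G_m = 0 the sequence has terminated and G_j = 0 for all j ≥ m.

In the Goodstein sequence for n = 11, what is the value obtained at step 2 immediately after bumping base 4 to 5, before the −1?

15628

G_0 = 11. HB_2(11) = 2^(2 + 1) + 2 + 1. Bump = 85. G_1 = 84.
G_1 = 84. HB_3(84) = 3^(3 + 1) + 3. Bump = 1028. G_2 = 1027.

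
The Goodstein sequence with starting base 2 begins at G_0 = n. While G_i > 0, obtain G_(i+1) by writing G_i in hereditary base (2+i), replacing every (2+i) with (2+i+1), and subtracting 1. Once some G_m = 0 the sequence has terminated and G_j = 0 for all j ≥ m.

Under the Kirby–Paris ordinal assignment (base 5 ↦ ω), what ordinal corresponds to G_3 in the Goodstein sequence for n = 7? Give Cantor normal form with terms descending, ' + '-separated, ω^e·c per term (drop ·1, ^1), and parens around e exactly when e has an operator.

base 2: 7 = 2^2 + 2 + 1; at 3: 3^3 + 3 + 1 = 31; next = 30
base 3: 30 = 3^3 + 3; at 4: 4^4 + 4 = 260; next = 259
base 4: 259 = 4^4 + 3; at 5: 5^5 + 3 = 3128; next = 3127
base 5: 3127 = 5^5 + 2; at 6: 6^6 + 2 = 46658; next = 46657

ω^ω + 2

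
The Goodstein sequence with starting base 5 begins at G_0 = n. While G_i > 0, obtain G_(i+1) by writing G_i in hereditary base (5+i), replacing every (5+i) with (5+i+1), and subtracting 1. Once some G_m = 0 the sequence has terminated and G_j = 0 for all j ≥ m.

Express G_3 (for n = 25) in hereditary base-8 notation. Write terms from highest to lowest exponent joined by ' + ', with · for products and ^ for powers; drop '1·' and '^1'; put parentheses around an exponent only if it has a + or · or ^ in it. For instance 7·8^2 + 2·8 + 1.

5·8 + 3

base 5: 25 = 5^2; at 6: 6^2 = 36; next = 35
base 6: 35 = 5·6 + 5; at 7: 5·7 + 5 = 40; next = 39
base 7: 39 = 5·7 + 4; at 8: 5·8 + 4 = 44; next = 43
base 8: 43 = 5·8 + 3; at 9: 5·9 + 3 = 48; next = 47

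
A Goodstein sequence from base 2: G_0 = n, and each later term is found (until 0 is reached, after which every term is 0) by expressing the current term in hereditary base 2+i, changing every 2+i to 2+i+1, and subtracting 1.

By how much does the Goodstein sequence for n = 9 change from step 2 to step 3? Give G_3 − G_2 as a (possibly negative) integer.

G_0=9  [base 2] 2^(2 + 1) + 1  →[2↦3]→  3^(3 + 1) + 1 = 82  −1 ⇒ G_1=81
G_1=81  [base 3] 3^(3 + 1)  →[3↦4]→  4^(4 + 1) = 1024  −1 ⇒ G_2=1023
G_2=1023  [base 4] 3·4^4 + 3·4^3 + 3·4^2 + 3·4 + 3  →[4↦5]→  3·5^5 + 3·5^3 + 3·5^2 + 3·5 + 3 = 9843  −1 ⇒ G_3=9842

8819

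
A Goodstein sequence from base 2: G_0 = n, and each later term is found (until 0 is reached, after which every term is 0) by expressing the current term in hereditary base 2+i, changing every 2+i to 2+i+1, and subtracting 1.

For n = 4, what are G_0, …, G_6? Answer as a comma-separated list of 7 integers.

4, 26, 41, 60, 83, 109, 139

G_0 = 4. HB_2(4) = 2^2. Bump = 27. G_1 = 26.
G_1 = 26. HB_3(26) = 2·3^2 + 2·3 + 2. Bump = 42. G_2 = 41.
G_2 = 41. HB_4(41) = 2·4^2 + 2·4 + 1. Bump = 61. G_3 = 60.
G_3 = 60. HB_5(60) = 2·5^2 + 2·5. Bump = 84. G_4 = 83.
G_4 = 83. HB_6(83) = 2·6^2 + 6 + 5. Bump = 110. G_5 = 109.
G_5 = 109. HB_7(109) = 2·7^2 + 7 + 4. Bump = 140. G_6 = 139.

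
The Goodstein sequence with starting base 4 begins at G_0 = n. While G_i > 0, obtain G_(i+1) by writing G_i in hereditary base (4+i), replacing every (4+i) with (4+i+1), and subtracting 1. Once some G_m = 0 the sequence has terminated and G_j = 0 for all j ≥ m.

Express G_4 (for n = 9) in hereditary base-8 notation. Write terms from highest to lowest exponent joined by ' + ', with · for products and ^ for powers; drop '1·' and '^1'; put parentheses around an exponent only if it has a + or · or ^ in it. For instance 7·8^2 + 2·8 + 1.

9 —HB4→ 2·4 + 1 —bump→ 2·5 + 1 = 11 —(−1)→ 10
10 —HB5→ 2·5 —bump→ 2·6 = 12 —(−1)→ 11
11 —HB6→ 6 + 5 —bump→ 7 + 5 = 12 —(−1)→ 11
11 —HB7→ 7 + 4 —bump→ 8 + 4 = 12 —(−1)→ 11
11 —HB8→ 8 + 3 —bump→ 9 + 3 = 12 —(−1)→ 11

8 + 3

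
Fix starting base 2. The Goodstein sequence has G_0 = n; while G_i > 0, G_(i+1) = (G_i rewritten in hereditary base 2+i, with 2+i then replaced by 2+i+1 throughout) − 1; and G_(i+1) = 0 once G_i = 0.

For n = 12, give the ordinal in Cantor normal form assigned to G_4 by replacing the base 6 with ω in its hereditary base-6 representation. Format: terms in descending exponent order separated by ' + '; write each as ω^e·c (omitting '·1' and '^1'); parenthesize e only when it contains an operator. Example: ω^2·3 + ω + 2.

ω^(ω + 1) + ω^2·2 + ω + 5

step 0: 12 = 2^(2 + 1) + 2^2; sub 3 for 2: 3^(3 + 1) + 3^3; = 108; G_1 = 108−1 = 107
step 1: 107 = 3^(3 + 1) + 2·3^2 + 2·3 + 2; sub 4 for 3: 4^(4 + 1) + 2·4^2 + 2·4 + 2; = 1066; G_2 = 1066−1 = 1065
step 2: 1065 = 4^(4 + 1) + 2·4^2 + 2·4 + 1; sub 5 for 4: 5^(5 + 1) + 2·5^2 + 2·5 + 1; = 15686; G_3 = 15686−1 = 15685
step 3: 15685 = 5^(5 + 1) + 2·5^2 + 2·5; sub 6 for 5: 6^(6 + 1) + 2·6^2 + 2·6; = 280020; G_4 = 280020−1 = 280019
step 4: 280019 = 6^(6 + 1) + 2·6^2 + 6 + 5; sub 7 for 6: 7^(7 + 1) + 2·7^2 + 7 + 5; = 5764911; G_5 = 5764911−1 = 5764910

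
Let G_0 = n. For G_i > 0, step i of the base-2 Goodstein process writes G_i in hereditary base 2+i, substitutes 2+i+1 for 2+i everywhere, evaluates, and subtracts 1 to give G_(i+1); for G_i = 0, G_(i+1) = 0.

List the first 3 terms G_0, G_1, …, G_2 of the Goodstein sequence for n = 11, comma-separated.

G_0=11  [base 2] 2^(2 + 1) + 2 + 1  →[2↦3]→  3^(3 + 1) + 3 + 1 = 85  −1 ⇒ G_1=84
G_1=84  [base 3] 3^(3 + 1) + 3  →[3↦4]→  4^(4 + 1) + 4 = 1028  −1 ⇒ G_2=1027

11, 84, 1027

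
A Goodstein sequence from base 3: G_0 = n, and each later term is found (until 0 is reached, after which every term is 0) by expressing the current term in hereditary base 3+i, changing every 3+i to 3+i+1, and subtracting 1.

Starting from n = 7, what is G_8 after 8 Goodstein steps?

G_0=7  [base 3] 2·3 + 1  →[3↦4]→  2·4 + 1 = 9  −1 ⇒ G_1=8
G_1=8  [base 4] 2·4  →[4↦5]→  2·5 = 10  −1 ⇒ G_2=9
G_2=9  [base 5] 5 + 4  →[5↦6]→  6 + 4 = 10  −1 ⇒ G_3=9
G_3=9  [base 6] 6 + 3  →[6↦7]→  7 + 3 = 10  −1 ⇒ G_4=9
G_4=9  [base 7] 7 + 2  →[7↦8]→  8 + 2 = 10  −1 ⇒ G_5=9
G_5=9  [base 8] 8 + 1  →[8↦9]→  9 + 1 = 10  −1 ⇒ G_6=9
G_6=9  [base 9] 9  →[9↦10]→  10 = 10  −1 ⇒ G_7=9
G_7=9  [base 10] 9  →[10↦11]→  9 = 9  −1 ⇒ G_8=8

8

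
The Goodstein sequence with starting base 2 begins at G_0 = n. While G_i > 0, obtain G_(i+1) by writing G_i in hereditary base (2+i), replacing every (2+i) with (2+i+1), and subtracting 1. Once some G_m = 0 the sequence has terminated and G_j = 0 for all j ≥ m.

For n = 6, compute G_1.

29

step 0: 6 = 2^2 + 2; sub 3 for 2: 3^3 + 3; = 30; G_1 = 30−1 = 29
step 1: 29 = 3^3 + 2; sub 4 for 3: 4^4 + 2; = 258; G_2 = 258−1 = 257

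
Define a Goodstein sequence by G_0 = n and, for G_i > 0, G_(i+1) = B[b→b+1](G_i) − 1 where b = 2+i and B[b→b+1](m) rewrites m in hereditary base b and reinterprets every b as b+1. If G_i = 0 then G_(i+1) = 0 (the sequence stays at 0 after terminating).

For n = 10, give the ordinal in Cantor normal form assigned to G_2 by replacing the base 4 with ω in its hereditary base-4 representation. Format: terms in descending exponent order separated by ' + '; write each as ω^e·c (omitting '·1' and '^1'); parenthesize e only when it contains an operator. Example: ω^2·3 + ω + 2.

ω^(ω + 1) + 1

step 0: 10 = 2^(2 + 1) + 2; sub 3 for 2: 3^(3 + 1) + 3; = 84; G_1 = 84−1 = 83
step 1: 83 = 3^(3 + 1) + 2; sub 4 for 3: 4^(4 + 1) + 2; = 1026; G_2 = 1026−1 = 1025
step 2: 1025 = 4^(4 + 1) + 1; sub 5 for 4: 5^(5 + 1) + 1; = 15626; G_3 = 15626−1 = 15625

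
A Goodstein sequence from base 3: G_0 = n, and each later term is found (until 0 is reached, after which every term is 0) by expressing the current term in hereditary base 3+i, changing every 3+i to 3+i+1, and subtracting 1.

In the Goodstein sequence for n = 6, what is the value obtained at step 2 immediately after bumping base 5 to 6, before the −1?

6 —HB3→ 2·3 —bump→ 2·4 = 8 —(−1)→ 7
7 —HB4→ 4 + 3 —bump→ 5 + 3 = 8 —(−1)→ 7
7 —HB5→ 5 + 2 —bump→ 6 + 2 = 8 —(−1)→ 7

8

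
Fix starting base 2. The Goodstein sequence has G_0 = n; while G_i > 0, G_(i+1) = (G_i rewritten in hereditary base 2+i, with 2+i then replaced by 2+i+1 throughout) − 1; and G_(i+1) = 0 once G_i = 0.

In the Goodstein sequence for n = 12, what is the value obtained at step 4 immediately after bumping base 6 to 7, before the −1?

12 —HB2→ 2^(2 + 1) + 2^2 —bump→ 3^(3 + 1) + 3^3 = 108 —(−1)→ 107
107 —HB3→ 3^(3 + 1) + 2·3^2 + 2·3 + 2 —bump→ 4^(4 + 1) + 2·4^2 + 2·4 + 2 = 1066 —(−1)→ 1065
1065 —HB4→ 4^(4 + 1) + 2·4^2 + 2·4 + 1 —bump→ 5^(5 + 1) + 2·5^2 + 2·5 + 1 = 15686 —(−1)→ 15685
15685 —HB5→ 5^(5 + 1) + 2·5^2 + 2·5 —bump→ 6^(6 + 1) + 2·6^2 + 2·6 = 280020 —(−1)→ 280019
280019 —HB6→ 6^(6 + 1) + 2·6^2 + 6 + 5 —bump→ 7^(7 + 1) + 2·7^2 + 7 + 5 = 5764911 —(−1)→ 5764910

5764911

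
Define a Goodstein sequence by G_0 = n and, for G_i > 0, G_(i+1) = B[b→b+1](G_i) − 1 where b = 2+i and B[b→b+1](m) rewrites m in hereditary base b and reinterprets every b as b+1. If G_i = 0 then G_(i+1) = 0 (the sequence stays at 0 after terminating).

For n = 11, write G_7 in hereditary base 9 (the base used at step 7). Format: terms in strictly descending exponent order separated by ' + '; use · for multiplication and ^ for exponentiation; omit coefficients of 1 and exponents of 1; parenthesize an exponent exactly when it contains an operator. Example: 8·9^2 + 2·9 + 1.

11 —HB2→ 2^(2 + 1) + 2 + 1 —bump→ 3^(3 + 1) + 3 + 1 = 85 —(−1)→ 84
84 —HB3→ 3^(3 + 1) + 3 —bump→ 4^(4 + 1) + 4 = 1028 —(−1)→ 1027
1027 —HB4→ 4^(4 + 1) + 3 —bump→ 5^(5 + 1) + 3 = 15628 —(−1)→ 15627
15627 —HB5→ 5^(5 + 1) + 2 —bump→ 6^(6 + 1) + 2 = 279938 —(−1)→ 279937
279937 —HB6→ 6^(6 + 1) + 1 —bump→ 7^(7 + 1) + 1 = 5764802 —(−1)→ 5764801
5764801 —HB7→ 7^(7 + 1) —bump→ 8^(8 + 1) = 134217728 —(−1)→ 134217727
134217727 —HB8→ 7·8^8 + 7·8^7 + 7·8^6 + 7·8^5 + 7·8^4 + 7·8^3 + 7·8^2 + 7·8 + 7 —bump→ 7·9^9 + 7·9^7 + 7·9^6 + 7·9^5 + 7·9^4 + 7·9^3 + 7·9^2 + 7·9 + 7 = 2749609303 —(−1)→ 2749609302
2749609302 —HB9→ 7·9^9 + 7·9^7 + 7·9^6 + 7·9^5 + 7·9^4 + 7·9^3 + 7·9^2 + 7·9 + 6 —bump→ 7·10^10 + 7·10^7 + 7·10^6 + 7·10^5 + 7·10^4 + 7·10^3 + 7·10^2 + 7·10 + 6 = 70077777776 —(−1)→ 70077777775

7·9^9 + 7·9^7 + 7·9^6 + 7·9^5 + 7·9^4 + 7·9^3 + 7·9^2 + 7·9 + 6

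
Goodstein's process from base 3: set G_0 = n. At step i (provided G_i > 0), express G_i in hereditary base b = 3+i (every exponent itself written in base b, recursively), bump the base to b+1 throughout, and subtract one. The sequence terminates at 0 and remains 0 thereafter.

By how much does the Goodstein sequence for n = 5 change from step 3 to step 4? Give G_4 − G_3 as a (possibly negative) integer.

-1

(0) 5|_3 = 3 + 2 ↦ 4 + 2|_4 = 6 ⇒ 5
(1) 5|_4 = 4 + 1 ↦ 5 + 1|_5 = 6 ⇒ 5
(2) 5|_5 = 5 ↦ 6|_6 = 6 ⇒ 5
(3) 5|_6 = 5 ↦ 5|_7 = 5 ⇒ 4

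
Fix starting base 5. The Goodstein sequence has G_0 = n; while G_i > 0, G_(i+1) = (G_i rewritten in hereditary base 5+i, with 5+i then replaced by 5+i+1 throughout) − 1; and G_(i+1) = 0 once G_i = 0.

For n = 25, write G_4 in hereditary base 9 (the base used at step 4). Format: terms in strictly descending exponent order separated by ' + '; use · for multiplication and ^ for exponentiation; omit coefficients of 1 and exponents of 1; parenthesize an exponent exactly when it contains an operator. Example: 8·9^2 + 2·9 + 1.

5·9 + 2

25 —HB5→ 5^2 —bump→ 6^2 = 36 —(−1)→ 35
35 —HB6→ 5·6 + 5 —bump→ 5·7 + 5 = 40 —(−1)→ 39
39 —HB7→ 5·7 + 4 —bump→ 5·8 + 4 = 44 —(−1)→ 43
43 —HB8→ 5·8 + 3 —bump→ 5·9 + 3 = 48 —(−1)→ 47
47 —HB9→ 5·9 + 2 —bump→ 5·10 + 2 = 52 —(−1)→ 51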